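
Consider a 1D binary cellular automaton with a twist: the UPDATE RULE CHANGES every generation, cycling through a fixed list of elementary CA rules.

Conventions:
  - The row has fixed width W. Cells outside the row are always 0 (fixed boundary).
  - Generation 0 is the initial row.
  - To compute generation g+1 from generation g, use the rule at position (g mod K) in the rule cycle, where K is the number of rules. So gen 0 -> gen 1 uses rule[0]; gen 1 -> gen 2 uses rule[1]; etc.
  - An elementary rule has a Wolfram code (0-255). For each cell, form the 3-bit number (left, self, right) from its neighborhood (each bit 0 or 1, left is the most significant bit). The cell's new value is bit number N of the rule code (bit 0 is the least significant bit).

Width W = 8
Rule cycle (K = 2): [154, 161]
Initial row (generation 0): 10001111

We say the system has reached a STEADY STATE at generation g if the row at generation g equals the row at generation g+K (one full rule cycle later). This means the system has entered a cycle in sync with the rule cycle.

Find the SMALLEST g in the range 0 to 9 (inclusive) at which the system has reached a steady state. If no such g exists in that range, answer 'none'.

Answer: 8

Derivation:
Gen 0: 10001111
Gen 1 (rule 154): 01011110
Gen 2 (rule 161): 00101100
Gen 3 (rule 154): 01001010
Gen 4 (rule 161): 00000100
Gen 5 (rule 154): 00001010
Gen 6 (rule 161): 11100100
Gen 7 (rule 154): 11011010
Gen 8 (rule 161): 00100100
Gen 9 (rule 154): 01011010
Gen 10 (rule 161): 00100100
Gen 11 (rule 154): 01011010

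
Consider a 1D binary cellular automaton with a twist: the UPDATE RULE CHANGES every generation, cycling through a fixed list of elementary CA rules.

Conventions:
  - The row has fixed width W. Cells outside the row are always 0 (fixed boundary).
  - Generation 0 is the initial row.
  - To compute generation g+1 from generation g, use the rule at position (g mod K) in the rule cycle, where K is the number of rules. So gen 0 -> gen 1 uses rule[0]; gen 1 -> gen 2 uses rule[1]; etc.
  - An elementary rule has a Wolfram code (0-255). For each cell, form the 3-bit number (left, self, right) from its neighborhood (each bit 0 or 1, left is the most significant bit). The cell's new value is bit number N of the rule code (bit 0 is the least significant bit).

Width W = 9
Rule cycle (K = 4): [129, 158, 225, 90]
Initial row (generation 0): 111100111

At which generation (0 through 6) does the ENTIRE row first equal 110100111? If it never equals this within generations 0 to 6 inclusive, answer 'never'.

Gen 0: 111100111
Gen 1 (rule 129): 011000010
Gen 2 (rule 158): 110100111
Gen 3 (rule 225): 011000011
Gen 4 (rule 90): 111100111
Gen 5 (rule 129): 011000010
Gen 6 (rule 158): 110100111

Answer: 2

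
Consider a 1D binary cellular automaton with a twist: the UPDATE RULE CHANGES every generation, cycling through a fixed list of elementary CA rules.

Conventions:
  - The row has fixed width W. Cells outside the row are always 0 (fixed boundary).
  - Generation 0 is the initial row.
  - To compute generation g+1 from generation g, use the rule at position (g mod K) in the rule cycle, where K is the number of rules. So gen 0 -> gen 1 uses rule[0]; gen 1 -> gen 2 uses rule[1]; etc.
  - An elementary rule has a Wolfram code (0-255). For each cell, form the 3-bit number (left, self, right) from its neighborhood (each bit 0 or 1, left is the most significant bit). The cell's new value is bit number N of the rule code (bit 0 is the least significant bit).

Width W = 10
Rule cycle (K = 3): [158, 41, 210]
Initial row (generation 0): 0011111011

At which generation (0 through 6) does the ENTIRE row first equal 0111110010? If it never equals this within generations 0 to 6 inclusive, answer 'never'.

Gen 0: 0011111011
Gen 1 (rule 158): 0111110010
Gen 2 (rule 41): 0100000000
Gen 3 (rule 210): 1010000000
Gen 4 (rule 158): 1011000000
Gen 5 (rule 41): 0110011111
Gen 6 (rule 210): 1011101111

Answer: 1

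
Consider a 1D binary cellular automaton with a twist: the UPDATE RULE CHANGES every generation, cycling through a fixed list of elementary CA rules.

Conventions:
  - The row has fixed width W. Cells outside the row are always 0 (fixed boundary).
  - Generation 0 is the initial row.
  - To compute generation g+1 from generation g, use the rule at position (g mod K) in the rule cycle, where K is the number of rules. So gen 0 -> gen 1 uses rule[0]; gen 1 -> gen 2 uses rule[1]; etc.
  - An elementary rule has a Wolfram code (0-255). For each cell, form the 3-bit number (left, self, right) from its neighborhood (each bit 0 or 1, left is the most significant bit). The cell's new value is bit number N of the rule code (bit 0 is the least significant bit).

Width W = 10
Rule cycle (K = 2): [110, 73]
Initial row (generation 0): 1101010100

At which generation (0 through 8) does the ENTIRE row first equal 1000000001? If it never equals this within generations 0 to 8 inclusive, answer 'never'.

Gen 0: 1101010100
Gen 1 (rule 110): 1111111100
Gen 2 (rule 73): 1000000101
Gen 3 (rule 110): 1000001111
Gen 4 (rule 73): 0011101001
Gen 5 (rule 110): 0110111011
Gen 6 (rule 73): 0110101011
Gen 7 (rule 110): 1111111111
Gen 8 (rule 73): 1000000001

Answer: 8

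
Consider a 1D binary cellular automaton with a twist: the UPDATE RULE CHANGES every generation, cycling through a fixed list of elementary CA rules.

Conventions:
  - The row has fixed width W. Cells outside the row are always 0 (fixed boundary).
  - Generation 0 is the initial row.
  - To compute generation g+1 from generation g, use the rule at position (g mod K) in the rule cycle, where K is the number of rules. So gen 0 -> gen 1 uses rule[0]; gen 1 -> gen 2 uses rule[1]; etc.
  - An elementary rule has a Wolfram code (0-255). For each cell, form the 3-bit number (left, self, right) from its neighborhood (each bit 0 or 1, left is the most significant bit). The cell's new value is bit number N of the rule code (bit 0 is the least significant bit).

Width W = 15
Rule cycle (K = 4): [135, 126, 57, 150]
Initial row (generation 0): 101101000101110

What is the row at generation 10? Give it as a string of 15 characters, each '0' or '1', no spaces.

Answer: 000000001100110

Derivation:
Gen 0: 101101000101110
Gen 1 (rule 135): 100001011100100
Gen 2 (rule 126): 110011110111110
Gen 3 (rule 57): 101010001100001
Gen 4 (rule 150): 101011010010011
Gen 5 (rule 135): 101000010110100
Gen 6 (rule 126): 111100111111110
Gen 7 (rule 57): 100010100000001
Gen 8 (rule 150): 110110110000011
Gen 9 (rule 135): 000000000111100
Gen 10 (rule 126): 000000001100110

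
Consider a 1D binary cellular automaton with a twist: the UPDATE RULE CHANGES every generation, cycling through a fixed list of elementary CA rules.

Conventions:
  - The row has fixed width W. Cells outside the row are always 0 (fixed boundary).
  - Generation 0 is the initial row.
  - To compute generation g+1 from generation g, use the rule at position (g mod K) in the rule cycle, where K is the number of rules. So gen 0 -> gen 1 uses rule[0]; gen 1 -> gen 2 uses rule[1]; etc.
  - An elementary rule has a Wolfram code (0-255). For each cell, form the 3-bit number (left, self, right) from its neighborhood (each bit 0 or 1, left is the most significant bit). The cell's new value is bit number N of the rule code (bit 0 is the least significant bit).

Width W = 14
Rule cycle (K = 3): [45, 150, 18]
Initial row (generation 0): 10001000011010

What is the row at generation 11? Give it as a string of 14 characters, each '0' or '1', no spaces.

Gen 0: 10001000011010
Gen 1 (rule 45): 10101011010110
Gen 2 (rule 150): 10101000010001
Gen 3 (rule 18): 00000100101010
Gen 4 (rule 45): 11110100111110
Gen 5 (rule 150): 01100111011101
Gen 6 (rule 18): 10011000000000
Gen 7 (rule 45): 10010011111111
Gen 8 (rule 150): 11111101111110
Gen 9 (rule 18): 00000000000001
Gen 10 (rule 45): 11111111111101
Gen 11 (rule 150): 01111111111001

Answer: 01111111111001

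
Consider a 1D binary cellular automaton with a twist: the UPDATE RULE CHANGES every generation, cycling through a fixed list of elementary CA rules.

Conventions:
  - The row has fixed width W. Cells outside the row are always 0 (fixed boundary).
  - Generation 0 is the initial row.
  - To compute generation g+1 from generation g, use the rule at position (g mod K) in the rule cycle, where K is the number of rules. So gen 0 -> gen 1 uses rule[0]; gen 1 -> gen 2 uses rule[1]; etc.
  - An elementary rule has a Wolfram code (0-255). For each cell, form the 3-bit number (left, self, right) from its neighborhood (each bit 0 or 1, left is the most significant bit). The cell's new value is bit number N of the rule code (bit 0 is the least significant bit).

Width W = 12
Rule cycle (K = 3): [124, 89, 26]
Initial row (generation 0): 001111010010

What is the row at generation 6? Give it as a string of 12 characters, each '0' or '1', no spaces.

Answer: 100100000010

Derivation:
Gen 0: 001111010010
Gen 1 (rule 124): 001001111011
Gen 2 (rule 89): 100101001011
Gen 3 (rule 26): 011000110010
Gen 4 (rule 124): 011100111011
Gen 5 (rule 89): 010110101011
Gen 6 (rule 26): 100100000010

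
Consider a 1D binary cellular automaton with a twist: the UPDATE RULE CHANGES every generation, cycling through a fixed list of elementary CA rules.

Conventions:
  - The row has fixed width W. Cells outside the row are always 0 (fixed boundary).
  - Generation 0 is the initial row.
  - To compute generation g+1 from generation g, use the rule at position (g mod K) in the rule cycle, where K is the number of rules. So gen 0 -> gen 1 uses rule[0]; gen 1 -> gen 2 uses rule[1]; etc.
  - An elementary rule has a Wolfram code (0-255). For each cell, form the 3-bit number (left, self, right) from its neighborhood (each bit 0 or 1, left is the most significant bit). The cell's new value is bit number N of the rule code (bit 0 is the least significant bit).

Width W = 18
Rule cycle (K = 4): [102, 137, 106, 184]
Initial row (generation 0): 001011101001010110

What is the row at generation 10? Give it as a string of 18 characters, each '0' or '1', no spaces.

Gen 0: 001011101001010110
Gen 1 (rule 102): 011100111011111010
Gen 2 (rule 137): 011000110011110000
Gen 3 (rule 106): 111001110110010000
Gen 4 (rule 184): 110101101101001000
Gen 5 (rule 102): 011110110111011000
Gen 6 (rule 137): 011100100110010011
Gen 7 (rule 106): 110101001110100111
Gen 8 (rule 184): 101010101101010110
Gen 9 (rule 102): 111111110111111010
Gen 10 (rule 137): 111111100111110000

Answer: 111111100111110000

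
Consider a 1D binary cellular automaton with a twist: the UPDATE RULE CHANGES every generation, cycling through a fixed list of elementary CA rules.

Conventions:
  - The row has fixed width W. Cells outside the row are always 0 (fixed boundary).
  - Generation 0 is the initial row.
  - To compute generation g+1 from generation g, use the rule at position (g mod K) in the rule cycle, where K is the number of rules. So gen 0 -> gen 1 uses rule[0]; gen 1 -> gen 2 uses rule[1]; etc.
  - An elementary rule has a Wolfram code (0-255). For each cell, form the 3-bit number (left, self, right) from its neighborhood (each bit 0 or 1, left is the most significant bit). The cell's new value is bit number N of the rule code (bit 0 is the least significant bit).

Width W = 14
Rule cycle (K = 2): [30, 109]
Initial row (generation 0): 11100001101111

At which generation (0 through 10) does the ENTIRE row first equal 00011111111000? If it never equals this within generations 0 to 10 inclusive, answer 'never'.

Answer: never

Derivation:
Gen 0: 11100001101111
Gen 1 (rule 30): 10010011001000
Gen 2 (rule 109): 10010011001011
Gen 3 (rule 30): 11111110111010
Gen 4 (rule 109): 10000011101110
Gen 5 (rule 30): 11000110001001
Gen 6 (rule 109): 11010110101001
Gen 7 (rule 30): 10010100101111
Gen 8 (rule 109): 10011100111001
Gen 9 (rule 30): 11110011100111
Gen 10 (rule 109): 10010010100101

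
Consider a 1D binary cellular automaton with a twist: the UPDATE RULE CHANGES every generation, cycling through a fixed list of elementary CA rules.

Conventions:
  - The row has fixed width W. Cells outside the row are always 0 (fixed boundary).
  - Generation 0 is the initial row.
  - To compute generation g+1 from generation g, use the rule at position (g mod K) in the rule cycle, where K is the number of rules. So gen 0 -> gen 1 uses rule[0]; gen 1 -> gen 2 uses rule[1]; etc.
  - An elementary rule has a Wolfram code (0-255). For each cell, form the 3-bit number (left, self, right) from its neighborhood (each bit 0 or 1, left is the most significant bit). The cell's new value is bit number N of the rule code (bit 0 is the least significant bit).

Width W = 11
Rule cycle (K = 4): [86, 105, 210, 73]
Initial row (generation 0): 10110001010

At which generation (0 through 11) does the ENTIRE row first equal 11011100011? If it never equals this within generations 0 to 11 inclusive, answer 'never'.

Gen 0: 10110001010
Gen 1 (rule 86): 10011011011
Gen 2 (rule 105): 00011111111
Gen 3 (rule 210): 00101111111
Gen 4 (rule 73): 10001000001
Gen 5 (rule 86): 11011100011
Gen 6 (rule 105): 11110101011
Gen 7 (rule 210): 01110000001
Gen 8 (rule 73): 01010111100
Gen 9 (rule 86): 11010000110
Gen 10 (rule 105): 11100110110
Gen 11 (rule 210): 01111010011

Answer: 5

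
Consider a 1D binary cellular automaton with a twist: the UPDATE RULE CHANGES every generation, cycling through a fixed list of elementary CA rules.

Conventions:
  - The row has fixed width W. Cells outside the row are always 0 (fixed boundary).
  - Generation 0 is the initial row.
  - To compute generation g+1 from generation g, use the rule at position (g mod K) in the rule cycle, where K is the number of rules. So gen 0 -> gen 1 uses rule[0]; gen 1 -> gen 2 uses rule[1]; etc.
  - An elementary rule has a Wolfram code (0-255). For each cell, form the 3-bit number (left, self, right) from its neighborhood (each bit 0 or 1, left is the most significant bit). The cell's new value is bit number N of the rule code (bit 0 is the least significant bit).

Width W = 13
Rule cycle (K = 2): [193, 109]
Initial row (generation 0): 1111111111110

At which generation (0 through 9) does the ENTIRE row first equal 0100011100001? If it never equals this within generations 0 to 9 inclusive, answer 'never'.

Gen 0: 1111111111110
Gen 1 (rule 193): 0111111111110
Gen 2 (rule 109): 0100000000010
Gen 3 (rule 193): 0001111111000
Gen 4 (rule 109): 1101000001011
Gen 5 (rule 193): 0100011100001
Gen 6 (rule 109): 0101010101101
Gen 7 (rule 193): 0000000000100
Gen 8 (rule 109): 1111111110101
Gen 9 (rule 193): 0111111110000

Answer: 5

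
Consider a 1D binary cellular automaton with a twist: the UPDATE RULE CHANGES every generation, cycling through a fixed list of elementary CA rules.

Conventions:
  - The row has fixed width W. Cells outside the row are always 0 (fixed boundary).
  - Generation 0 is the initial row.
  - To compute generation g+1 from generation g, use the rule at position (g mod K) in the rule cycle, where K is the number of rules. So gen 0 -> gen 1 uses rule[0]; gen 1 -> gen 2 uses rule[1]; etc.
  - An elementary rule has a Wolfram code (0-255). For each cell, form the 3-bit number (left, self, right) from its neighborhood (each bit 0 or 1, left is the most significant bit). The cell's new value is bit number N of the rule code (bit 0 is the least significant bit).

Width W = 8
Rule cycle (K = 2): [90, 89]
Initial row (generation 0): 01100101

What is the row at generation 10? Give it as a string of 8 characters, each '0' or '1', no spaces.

Gen 0: 01100101
Gen 1 (rule 90): 11111000
Gen 2 (rule 89): 10001111
Gen 3 (rule 90): 01011001
Gen 4 (rule 89): 00011100
Gen 5 (rule 90): 00110110
Gen 6 (rule 89): 10110111
Gen 7 (rule 90): 00110101
Gen 8 (rule 89): 10110000
Gen 9 (rule 90): 00111000
Gen 10 (rule 89): 10101111

Answer: 10101111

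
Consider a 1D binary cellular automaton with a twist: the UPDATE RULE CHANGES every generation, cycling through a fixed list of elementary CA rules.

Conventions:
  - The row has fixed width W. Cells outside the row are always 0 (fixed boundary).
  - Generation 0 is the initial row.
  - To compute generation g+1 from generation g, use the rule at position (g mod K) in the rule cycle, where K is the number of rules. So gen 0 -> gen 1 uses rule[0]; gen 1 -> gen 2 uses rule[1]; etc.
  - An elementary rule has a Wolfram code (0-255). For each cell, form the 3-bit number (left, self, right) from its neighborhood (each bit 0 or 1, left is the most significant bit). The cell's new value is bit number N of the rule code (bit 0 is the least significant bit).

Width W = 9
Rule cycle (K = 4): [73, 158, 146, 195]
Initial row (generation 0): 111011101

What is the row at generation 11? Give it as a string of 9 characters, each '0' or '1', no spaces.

Answer: 000110101

Derivation:
Gen 0: 111011101
Gen 1 (rule 73): 101010100
Gen 2 (rule 158): 101010110
Gen 3 (rule 146): 000000001
Gen 4 (rule 195): 111111110
Gen 5 (rule 73): 100000010
Gen 6 (rule 158): 110000111
Gen 7 (rule 146): 001001010
Gen 8 (rule 195): 110010000
Gen 9 (rule 73): 110000111
Gen 10 (rule 158): 101001110
Gen 11 (rule 146): 000110101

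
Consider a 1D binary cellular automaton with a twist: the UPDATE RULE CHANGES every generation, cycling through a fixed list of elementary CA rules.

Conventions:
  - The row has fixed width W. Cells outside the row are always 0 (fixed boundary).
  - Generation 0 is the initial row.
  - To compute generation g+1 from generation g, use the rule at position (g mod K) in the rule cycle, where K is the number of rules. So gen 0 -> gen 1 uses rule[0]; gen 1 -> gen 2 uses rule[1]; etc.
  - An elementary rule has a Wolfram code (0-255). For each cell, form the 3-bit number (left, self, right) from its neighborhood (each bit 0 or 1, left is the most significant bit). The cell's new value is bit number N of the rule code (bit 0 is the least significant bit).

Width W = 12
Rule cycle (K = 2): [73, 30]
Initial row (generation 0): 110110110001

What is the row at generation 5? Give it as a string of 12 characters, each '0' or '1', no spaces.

Answer: 111111101100

Derivation:
Gen 0: 110110110001
Gen 1 (rule 73): 110110110100
Gen 2 (rule 30): 100100100110
Gen 3 (rule 73): 000000000110
Gen 4 (rule 30): 000000001101
Gen 5 (rule 73): 111111101100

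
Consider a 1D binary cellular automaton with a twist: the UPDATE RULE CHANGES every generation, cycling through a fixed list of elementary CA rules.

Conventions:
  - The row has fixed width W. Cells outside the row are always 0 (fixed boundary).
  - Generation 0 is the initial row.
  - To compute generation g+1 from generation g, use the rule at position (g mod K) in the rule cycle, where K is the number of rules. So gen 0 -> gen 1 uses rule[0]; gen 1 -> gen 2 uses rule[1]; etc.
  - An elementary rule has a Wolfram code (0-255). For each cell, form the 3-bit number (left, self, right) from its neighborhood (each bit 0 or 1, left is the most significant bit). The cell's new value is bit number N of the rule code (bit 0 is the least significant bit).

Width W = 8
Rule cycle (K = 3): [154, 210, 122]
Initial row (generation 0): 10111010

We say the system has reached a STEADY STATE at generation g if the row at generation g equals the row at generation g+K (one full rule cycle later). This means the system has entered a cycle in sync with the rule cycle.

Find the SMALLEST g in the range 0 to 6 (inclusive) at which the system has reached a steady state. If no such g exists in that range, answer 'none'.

Answer: none

Derivation:
Gen 0: 10111010
Gen 1 (rule 154): 00110001
Gen 2 (rule 210): 01011010
Gen 3 (rule 122): 10111101
Gen 4 (rule 154): 00111000
Gen 5 (rule 210): 01011100
Gen 6 (rule 122): 10110110
Gen 7 (rule 154): 00100101
Gen 8 (rule 210): 01011000
Gen 9 (rule 122): 10111100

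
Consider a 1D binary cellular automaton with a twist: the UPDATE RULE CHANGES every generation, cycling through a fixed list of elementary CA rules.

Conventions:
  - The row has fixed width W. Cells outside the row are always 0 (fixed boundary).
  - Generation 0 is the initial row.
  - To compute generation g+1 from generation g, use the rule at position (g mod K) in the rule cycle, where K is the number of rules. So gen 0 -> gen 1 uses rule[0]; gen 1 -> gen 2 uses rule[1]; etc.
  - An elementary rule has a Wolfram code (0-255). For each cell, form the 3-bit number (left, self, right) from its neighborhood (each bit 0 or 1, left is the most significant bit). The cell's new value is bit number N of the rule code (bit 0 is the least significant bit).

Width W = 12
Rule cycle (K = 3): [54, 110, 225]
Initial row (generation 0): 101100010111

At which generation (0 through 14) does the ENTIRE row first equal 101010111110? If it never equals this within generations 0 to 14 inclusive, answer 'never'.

Answer: never

Derivation:
Gen 0: 101100010111
Gen 1 (rule 54): 110010111000
Gen 2 (rule 110): 110111101000
Gen 3 (rule 225): 011011110011
Gen 4 (rule 54): 100100001100
Gen 5 (rule 110): 101100011100
Gen 6 (rule 225): 010101001101
Gen 7 (rule 54): 111111110011
Gen 8 (rule 110): 100000010111
Gen 9 (rule 225): 001111001011
Gen 10 (rule 54): 010000111100
Gen 11 (rule 110): 110001100100
Gen 12 (rule 225): 010100100001
Gen 13 (rule 54): 111111110011
Gen 14 (rule 110): 100000010111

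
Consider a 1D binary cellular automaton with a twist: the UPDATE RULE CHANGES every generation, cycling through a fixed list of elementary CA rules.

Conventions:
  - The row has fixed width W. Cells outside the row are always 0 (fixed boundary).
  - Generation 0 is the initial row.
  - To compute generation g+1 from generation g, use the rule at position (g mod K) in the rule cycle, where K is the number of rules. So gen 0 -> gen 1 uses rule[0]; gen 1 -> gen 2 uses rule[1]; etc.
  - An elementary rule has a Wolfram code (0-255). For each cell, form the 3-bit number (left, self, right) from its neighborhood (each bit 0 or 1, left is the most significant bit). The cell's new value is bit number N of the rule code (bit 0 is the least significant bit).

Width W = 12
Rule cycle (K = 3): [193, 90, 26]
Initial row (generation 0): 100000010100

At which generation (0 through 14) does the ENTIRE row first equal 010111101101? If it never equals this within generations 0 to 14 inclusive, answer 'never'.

Gen 0: 100000010100
Gen 1 (rule 193): 001111000001
Gen 2 (rule 90): 011001100010
Gen 3 (rule 26): 110111010101
Gen 4 (rule 193): 010011000000
Gen 5 (rule 90): 101111100000
Gen 6 (rule 26): 001000010000
Gen 7 (rule 193): 100011000111
Gen 8 (rule 90): 010111101101
Gen 9 (rule 26): 100100001000
Gen 10 (rule 193): 000001100011
Gen 11 (rule 90): 000011110111
Gen 12 (rule 26): 000110000100
Gen 13 (rule 193): 110010110001
Gen 14 (rule 90): 111100111010

Answer: 8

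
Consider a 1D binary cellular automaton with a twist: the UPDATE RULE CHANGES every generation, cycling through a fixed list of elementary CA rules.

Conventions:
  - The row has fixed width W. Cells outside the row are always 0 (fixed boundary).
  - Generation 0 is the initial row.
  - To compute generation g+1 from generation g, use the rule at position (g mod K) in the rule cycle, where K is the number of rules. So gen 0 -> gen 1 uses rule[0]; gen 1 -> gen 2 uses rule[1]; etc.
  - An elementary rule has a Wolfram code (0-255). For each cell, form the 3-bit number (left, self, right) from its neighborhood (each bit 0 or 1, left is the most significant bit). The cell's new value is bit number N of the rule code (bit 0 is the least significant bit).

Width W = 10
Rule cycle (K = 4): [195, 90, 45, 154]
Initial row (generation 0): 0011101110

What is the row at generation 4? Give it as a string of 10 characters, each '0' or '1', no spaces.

Answer: 0010100000

Derivation:
Gen 0: 0011101110
Gen 1 (rule 195): 1101100110
Gen 2 (rule 90): 1101111111
Gen 3 (rule 45): 1011000000
Gen 4 (rule 154): 0010100000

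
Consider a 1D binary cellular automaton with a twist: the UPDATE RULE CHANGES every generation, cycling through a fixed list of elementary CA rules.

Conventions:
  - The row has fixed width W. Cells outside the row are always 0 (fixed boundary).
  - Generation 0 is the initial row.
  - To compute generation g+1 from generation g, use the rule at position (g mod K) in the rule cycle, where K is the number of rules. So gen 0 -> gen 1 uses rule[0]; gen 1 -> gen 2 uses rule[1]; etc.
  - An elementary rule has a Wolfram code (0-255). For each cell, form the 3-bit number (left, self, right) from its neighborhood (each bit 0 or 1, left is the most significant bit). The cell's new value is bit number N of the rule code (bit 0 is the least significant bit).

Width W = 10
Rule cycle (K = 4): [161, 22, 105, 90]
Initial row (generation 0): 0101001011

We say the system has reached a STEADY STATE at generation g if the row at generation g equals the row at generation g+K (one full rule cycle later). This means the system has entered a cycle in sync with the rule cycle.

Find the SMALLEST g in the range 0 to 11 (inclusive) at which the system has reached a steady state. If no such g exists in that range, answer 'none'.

Answer: 1

Derivation:
Gen 0: 0101001011
Gen 1 (rule 161): 0010000100
Gen 2 (rule 22): 0111001110
Gen 3 (rule 105): 0101001010
Gen 4 (rule 90): 1000110001
Gen 5 (rule 161): 0010000100
Gen 6 (rule 22): 0111001110
Gen 7 (rule 105): 0101001010
Gen 8 (rule 90): 1000110001
Gen 9 (rule 161): 0010000100
Gen 10 (rule 22): 0111001110
Gen 11 (rule 105): 0101001010
Gen 12 (rule 90): 1000110001
Gen 13 (rule 161): 0010000100
Gen 14 (rule 22): 0111001110
Gen 15 (rule 105): 0101001010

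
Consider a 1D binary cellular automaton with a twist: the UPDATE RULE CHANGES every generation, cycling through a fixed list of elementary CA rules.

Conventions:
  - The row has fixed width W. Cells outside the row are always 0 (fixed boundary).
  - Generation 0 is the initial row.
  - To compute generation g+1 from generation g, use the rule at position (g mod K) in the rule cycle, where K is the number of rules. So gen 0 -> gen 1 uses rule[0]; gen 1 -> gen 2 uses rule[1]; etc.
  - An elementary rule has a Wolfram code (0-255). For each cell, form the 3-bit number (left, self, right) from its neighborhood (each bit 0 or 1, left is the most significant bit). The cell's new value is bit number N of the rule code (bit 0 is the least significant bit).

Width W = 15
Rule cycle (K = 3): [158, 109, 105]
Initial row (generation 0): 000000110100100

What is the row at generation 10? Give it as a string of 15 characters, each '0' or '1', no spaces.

Gen 0: 000000110100100
Gen 1 (rule 158): 000001100111110
Gen 2 (rule 109): 111101100100010
Gen 3 (rule 105): 100111100001000
Gen 4 (rule 158): 111111010011100
Gen 5 (rule 109): 100001110010101
Gen 6 (rule 105): 001101010001010
Gen 7 (rule 158): 011001011011011
Gen 8 (rule 109): 011001111111111
Gen 9 (rule 105): 011001000000001
Gen 10 (rule 158): 110111100000011

Answer: 110111100000011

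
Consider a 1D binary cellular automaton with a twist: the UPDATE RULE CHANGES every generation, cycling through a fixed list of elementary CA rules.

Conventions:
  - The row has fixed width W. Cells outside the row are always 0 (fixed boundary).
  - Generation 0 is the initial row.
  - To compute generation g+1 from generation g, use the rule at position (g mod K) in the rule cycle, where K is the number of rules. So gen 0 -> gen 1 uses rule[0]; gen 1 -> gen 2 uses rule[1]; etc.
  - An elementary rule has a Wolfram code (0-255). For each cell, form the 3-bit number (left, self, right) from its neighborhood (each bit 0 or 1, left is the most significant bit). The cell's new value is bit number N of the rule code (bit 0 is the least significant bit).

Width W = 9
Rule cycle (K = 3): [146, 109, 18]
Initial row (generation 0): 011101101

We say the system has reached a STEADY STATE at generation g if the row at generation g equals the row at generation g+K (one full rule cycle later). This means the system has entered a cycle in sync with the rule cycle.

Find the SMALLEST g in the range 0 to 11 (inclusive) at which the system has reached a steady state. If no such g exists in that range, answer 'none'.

Gen 0: 011101101
Gen 1 (rule 146): 101000000
Gen 2 (rule 109): 111011111
Gen 3 (rule 18): 000000000
Gen 4 (rule 146): 000000000
Gen 5 (rule 109): 111111111
Gen 6 (rule 18): 000000000
Gen 7 (rule 146): 000000000
Gen 8 (rule 109): 111111111
Gen 9 (rule 18): 000000000
Gen 10 (rule 146): 000000000
Gen 11 (rule 109): 111111111
Gen 12 (rule 18): 000000000
Gen 13 (rule 146): 000000000
Gen 14 (rule 109): 111111111

Answer: 3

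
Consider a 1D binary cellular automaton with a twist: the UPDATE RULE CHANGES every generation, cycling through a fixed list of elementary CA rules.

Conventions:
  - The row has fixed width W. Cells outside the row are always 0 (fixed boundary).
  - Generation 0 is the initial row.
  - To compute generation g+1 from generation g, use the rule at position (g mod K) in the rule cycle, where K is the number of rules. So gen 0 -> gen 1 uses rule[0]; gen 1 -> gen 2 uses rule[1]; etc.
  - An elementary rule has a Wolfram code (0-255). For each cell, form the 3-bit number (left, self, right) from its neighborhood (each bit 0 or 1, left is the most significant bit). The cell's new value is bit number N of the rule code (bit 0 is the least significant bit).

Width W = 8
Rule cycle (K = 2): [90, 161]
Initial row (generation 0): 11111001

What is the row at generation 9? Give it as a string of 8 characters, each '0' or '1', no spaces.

Gen 0: 11111001
Gen 1 (rule 90): 10001110
Gen 2 (rule 161): 00100100
Gen 3 (rule 90): 01011010
Gen 4 (rule 161): 00100100
Gen 5 (rule 90): 01011010
Gen 6 (rule 161): 00100100
Gen 7 (rule 90): 01011010
Gen 8 (rule 161): 00100100
Gen 9 (rule 90): 01011010

Answer: 01011010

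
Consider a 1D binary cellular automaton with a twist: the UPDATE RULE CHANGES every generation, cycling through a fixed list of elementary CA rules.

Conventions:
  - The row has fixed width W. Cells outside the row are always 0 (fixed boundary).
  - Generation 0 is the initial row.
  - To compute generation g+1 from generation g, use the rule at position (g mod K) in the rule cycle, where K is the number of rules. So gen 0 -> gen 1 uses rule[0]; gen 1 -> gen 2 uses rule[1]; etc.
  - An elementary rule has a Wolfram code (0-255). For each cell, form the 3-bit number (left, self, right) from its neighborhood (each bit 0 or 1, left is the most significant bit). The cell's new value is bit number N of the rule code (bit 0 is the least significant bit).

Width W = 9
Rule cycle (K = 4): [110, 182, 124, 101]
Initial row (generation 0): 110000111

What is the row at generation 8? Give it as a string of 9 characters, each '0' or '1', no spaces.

Gen 0: 110000111
Gen 1 (rule 110): 110001101
Gen 2 (rule 182): 001010011
Gen 3 (rule 124): 001111011
Gen 4 (rule 101): 100001101
Gen 5 (rule 110): 100011111
Gen 6 (rule 182): 110101110
Gen 7 (rule 124): 111111011
Gen 8 (rule 101): 000001101

Answer: 000001101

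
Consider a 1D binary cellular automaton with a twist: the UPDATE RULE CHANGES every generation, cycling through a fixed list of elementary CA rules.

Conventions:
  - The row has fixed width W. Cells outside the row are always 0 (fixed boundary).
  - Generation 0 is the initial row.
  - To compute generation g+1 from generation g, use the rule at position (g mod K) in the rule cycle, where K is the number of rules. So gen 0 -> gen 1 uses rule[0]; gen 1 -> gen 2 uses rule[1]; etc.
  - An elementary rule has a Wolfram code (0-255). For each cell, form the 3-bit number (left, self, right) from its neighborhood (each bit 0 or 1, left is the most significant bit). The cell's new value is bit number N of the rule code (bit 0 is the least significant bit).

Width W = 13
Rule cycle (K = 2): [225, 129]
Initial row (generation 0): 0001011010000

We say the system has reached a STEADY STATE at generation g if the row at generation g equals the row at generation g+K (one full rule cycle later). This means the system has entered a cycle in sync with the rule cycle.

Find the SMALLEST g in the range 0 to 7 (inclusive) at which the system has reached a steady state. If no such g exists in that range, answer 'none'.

Answer: none

Derivation:
Gen 0: 0001011010000
Gen 1 (rule 225): 1100101100111
Gen 2 (rule 129): 0000000000010
Gen 3 (rule 225): 1111111111000
Gen 4 (rule 129): 0111111110011
Gen 5 (rule 225): 0011111110001
Gen 6 (rule 129): 1001111100100
Gen 7 (rule 225): 0000111100001
Gen 8 (rule 129): 1110011001100
Gen 9 (rule 225): 0110001000101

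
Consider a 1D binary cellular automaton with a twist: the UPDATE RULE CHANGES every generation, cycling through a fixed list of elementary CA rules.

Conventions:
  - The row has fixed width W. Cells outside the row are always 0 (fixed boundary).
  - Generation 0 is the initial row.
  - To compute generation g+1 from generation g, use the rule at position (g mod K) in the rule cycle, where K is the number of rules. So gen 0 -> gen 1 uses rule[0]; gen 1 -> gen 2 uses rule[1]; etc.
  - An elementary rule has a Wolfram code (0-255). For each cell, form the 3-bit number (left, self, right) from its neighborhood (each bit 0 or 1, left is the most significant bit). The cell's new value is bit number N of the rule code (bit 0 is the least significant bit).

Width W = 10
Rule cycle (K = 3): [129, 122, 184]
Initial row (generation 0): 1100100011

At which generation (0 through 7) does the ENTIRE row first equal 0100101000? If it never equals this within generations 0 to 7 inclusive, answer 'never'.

Gen 0: 1100100011
Gen 1 (rule 129): 0000001000
Gen 2 (rule 122): 0000010100
Gen 3 (rule 184): 0000001010
Gen 4 (rule 129): 1111100000
Gen 5 (rule 122): 1000110000
Gen 6 (rule 184): 0100101000
Gen 7 (rule 129): 0000000011

Answer: 6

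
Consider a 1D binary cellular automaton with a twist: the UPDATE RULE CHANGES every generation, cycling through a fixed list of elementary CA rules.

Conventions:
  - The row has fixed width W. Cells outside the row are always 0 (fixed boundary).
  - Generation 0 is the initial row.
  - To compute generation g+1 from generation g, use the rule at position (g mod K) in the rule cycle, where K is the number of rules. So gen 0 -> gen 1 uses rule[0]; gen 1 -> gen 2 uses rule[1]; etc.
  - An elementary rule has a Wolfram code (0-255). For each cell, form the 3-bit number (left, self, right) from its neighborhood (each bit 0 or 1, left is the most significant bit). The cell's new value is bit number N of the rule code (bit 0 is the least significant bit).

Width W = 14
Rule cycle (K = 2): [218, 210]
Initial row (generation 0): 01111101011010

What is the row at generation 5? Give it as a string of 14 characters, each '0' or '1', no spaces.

Answer: 11111111000111

Derivation:
Gen 0: 01111101011010
Gen 1 (rule 218): 11111100011001
Gen 2 (rule 210): 01111110101110
Gen 3 (rule 218): 11111110001111
Gen 4 (rule 210): 01111111010111
Gen 5 (rule 218): 11111111000111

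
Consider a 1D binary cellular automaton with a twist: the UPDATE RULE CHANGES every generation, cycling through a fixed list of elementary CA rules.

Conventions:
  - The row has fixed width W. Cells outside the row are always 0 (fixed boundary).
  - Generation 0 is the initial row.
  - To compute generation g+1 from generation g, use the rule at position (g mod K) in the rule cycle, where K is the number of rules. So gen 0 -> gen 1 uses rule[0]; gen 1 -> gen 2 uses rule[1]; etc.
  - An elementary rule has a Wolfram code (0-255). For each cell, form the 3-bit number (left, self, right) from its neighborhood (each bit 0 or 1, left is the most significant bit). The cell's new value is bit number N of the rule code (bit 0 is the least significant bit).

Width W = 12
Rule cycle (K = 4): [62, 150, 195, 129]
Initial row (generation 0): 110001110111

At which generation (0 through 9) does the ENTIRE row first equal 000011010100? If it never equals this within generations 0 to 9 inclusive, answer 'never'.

Gen 0: 110001110111
Gen 1 (rule 62): 101011001100
Gen 2 (rule 150): 101000110010
Gen 3 (rule 195): 000011010100
Gen 4 (rule 129): 111000000001
Gen 5 (rule 62): 100100000011
Gen 6 (rule 150): 111110000100
Gen 7 (rule 195): 011110111001
Gen 8 (rule 129): 001100010000
Gen 9 (rule 62): 011010111000

Answer: 3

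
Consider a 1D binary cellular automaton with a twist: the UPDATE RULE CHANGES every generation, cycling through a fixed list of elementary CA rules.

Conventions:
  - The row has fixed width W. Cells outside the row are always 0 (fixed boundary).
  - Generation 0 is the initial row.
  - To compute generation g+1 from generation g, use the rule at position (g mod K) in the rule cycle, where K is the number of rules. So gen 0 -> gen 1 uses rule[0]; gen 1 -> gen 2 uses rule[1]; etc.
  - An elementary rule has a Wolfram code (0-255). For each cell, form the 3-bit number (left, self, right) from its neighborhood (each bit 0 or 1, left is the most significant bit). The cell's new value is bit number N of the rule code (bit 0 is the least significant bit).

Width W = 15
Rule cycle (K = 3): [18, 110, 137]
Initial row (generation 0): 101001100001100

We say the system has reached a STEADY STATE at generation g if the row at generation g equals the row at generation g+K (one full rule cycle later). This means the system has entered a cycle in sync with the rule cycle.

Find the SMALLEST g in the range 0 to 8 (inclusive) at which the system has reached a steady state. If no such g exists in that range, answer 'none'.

Gen 0: 101001100001100
Gen 1 (rule 18): 000110010010010
Gen 2 (rule 110): 001110110110110
Gen 3 (rule 137): 101100100100100
Gen 4 (rule 18): 000011011011010
Gen 5 (rule 110): 000111111111110
Gen 6 (rule 137): 110111111111100
Gen 7 (rule 18): 000000000000010
Gen 8 (rule 110): 000000000000110
Gen 9 (rule 137): 111111111110100
Gen 10 (rule 18): 000000000000010
Gen 11 (rule 110): 000000000000110

Answer: 7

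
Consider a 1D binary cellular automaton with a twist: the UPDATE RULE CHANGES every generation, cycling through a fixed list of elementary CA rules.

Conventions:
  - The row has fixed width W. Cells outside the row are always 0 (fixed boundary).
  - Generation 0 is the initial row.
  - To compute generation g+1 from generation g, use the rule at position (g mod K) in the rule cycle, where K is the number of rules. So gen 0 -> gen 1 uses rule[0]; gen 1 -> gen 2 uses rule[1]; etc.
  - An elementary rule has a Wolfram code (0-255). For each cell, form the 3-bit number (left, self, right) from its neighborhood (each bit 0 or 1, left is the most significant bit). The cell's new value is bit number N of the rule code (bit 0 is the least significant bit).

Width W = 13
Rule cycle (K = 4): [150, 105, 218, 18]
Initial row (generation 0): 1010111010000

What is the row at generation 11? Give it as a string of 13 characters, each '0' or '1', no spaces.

Gen 0: 1010111010000
Gen 1 (rule 150): 1010010011000
Gen 2 (rule 105): 0100000011011
Gen 3 (rule 218): 1010000111011
Gen 4 (rule 18): 0001001000000
Gen 5 (rule 150): 0011111100000
Gen 6 (rule 105): 1010000101111
Gen 7 (rule 218): 0001001001111
Gen 8 (rule 18): 0010110110000
Gen 9 (rule 150): 0110000001000
Gen 10 (rule 105): 0110111100011
Gen 11 (rule 218): 1110111110111

Answer: 1110111110111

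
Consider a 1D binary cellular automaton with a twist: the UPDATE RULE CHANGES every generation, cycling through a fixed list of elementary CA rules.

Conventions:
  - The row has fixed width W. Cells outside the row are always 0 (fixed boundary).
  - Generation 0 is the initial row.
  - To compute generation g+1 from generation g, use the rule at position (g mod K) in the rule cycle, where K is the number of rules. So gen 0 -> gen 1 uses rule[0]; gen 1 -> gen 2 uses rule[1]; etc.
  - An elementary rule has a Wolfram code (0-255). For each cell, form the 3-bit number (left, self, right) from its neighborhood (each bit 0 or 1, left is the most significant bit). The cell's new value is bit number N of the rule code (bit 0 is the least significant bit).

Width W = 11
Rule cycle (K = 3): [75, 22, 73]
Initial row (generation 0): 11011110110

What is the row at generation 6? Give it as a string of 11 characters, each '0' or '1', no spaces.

Answer: 10001010011

Derivation:
Gen 0: 11011110110
Gen 1 (rule 75): 11010010110
Gen 2 (rule 22): 00011110001
Gen 3 (rule 73): 11010010100
Gen 4 (rule 75): 11000100001
Gen 5 (rule 22): 00101110011
Gen 6 (rule 73): 10001010011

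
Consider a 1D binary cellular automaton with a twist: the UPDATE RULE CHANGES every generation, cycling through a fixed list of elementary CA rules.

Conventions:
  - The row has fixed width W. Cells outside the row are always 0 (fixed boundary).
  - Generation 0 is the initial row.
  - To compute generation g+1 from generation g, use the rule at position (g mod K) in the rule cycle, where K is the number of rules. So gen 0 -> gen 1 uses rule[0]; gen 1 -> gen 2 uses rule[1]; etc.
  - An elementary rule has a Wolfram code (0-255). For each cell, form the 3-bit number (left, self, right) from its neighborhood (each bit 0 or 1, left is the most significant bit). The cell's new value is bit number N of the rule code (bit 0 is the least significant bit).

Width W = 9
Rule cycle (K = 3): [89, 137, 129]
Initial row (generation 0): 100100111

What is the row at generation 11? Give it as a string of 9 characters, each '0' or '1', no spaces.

Gen 0: 100100111
Gen 1 (rule 89): 010010101
Gen 2 (rule 137): 000000000
Gen 3 (rule 129): 111111111
Gen 4 (rule 89): 100000001
Gen 5 (rule 137): 001111100
Gen 6 (rule 129): 100111001
Gen 7 (rule 89): 010101100
Gen 8 (rule 137): 000001001
Gen 9 (rule 129): 111100000
Gen 10 (rule 89): 100111111
Gen 11 (rule 137): 000111110

Answer: 000111110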